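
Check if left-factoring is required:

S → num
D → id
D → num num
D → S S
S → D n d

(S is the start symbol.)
No, left-factoring is not needed

Left-factoring is needed when two productions for the same non-terminal
share a common prefix on the right-hand side.

Productions for S:
  S → num
  S → D n d
Productions for D:
  D → id
  D → num num
  D → S S

No common prefixes found.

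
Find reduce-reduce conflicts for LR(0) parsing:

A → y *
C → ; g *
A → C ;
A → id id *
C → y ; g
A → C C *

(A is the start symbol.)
No reduce-reduce conflicts

A reduce-reduce conflict occurs when an LR(0) state has two complete items [A → α .] and [B → β .] — both call for a reduction, and with no lookahead the parser cannot choose between them.

Augment with A' → A and build the canonical LR(0) collection (I0 = CLOSURE({[A' → . A]}), then GOTO on every symbol after a dot until no new states appear). It has 17 states:
  I0: { [A → . C ;], [A → . C C *], [A → . id id *], [A → . y *], [A' → . A], [C → . ; g *], [C → . y ; g] }  — shift
  I1: { [C → ; . g *] }  — shift
  I2: { [A' → A .] }  — accept
  I3: { [A → C . ;], [A → C . C *], [C → . ; g *], [C → . y ; g] }  — shift
  I4: { [A → id . id *] }  — shift
  I5: { [A → y . *], [C → y . ; g] }  — shift
  I6: { [A → y * .] }  — reduce
  I7: { [C → y ; . g] }  — shift
  I8: { [C → y ; g .] }  — reduce
  I9: { [A → id id . *] }  — shift
  I10: { [A → id id * .] }  — reduce
  I11: { [A → C ; .], [C → ; . g *] }  — shift, reduce
  I12: { [A → C C . *] }  — shift
  I13: { [C → y . ; g] }  — shift
  I14: { [A → C C * .] }  — reduce
  I15: { [C → ; g . *] }  — shift
  I16: { [C → ; g * .] }  — reduce

No state contains more than one complete item.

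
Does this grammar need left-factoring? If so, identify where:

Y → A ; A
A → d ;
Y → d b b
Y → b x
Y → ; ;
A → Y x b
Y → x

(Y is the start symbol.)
No, left-factoring is not needed

Left-factoring is needed when two productions for the same non-terminal
share a common prefix on the right-hand side.

Productions for Y:
  Y → A ; A
  Y → d b b
  Y → b x
  Y → ; ;
  Y → x
Productions for A:
  A → d ;
  A → Y x b

No common prefixes found.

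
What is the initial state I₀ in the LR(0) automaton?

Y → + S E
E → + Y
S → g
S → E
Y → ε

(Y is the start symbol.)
First, augment the grammar with Y' → Y
I₀ = CLOSURE({ [Y' → . Y] }):
  [Y' → . Y] has the dot before Y: add [Y → . + S E], [Y → .]
No further items can be added.

I₀ = { [Y → . + S E], [Y → .], [Y' → . Y] }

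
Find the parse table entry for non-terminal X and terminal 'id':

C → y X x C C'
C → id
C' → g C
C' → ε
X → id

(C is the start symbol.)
X → id

To find M[X, 'id'], we find productions for X where 'id' is in the predict set (PREDICT(N → α) = (FIRST(α) \ {ε}) ∪ (FOLLOW(N) if α ⇒* ε)).

X → id: PREDICT = { 'id' }
  'id' is in predict set, so this production goes in M[X, 'id']

M[X, 'id'] = X → id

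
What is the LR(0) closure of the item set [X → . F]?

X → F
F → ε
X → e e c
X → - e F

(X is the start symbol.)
Start with: [X → . F]
  [X → . F] has the dot before F: add [F → .]
No further items can be added.

CLOSURE = { [F → .], [X → . F] }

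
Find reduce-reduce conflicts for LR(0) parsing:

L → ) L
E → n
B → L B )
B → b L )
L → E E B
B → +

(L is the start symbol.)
No reduce-reduce conflicts

A reduce-reduce conflict occurs when an LR(0) state has two complete items [A → α .] and [B → β .] — both call for a reduction, and with no lookahead the parser cannot choose between them.

Augment with L' → L and build the canonical LR(0) collection (I0 = CLOSURE({[L' → . L]}), then GOTO on every symbol after a dot until no new states appear). It has 15 states:
  I0: { [E → . n], [L → . ) L], [L → . E E B], [L' → . L] }  — shift
  I1: { [E → . n], [L → ) . L], [L → . ) L], [L → . E E B] }  — shift
  I2: { [E → . n], [L → E . E B] }  — shift
  I3: { [L' → L .] }  — accept
  I4: { [E → n .] }  — reduce
  I5: { [B → . +], [B → . L B )], [B → . b L )], [E → . n], [L → . ) L], [L → . E E B], [L → E E . B] }  — shift
  I6: { [B → + .] }  — reduce
  I7: { [L → E E B .] }  — reduce
  I8: { [B → . +], [B → . L B )], [B → . b L )], [B → L . B )], [E → . n], [L → . ) L], [L → . E E B] }  — shift
  I9: { [B → b . L )], [E → . n], [L → . ) L], [L → . E E B] }  — shift
  I10: { [B → b L . )] }  — shift
  I11: { [B → b L ) .] }  — reduce
  I12: { [B → L B . )] }  — shift
  I13: { [B → L B ) .] }  — reduce
  I14: { [L → ) L .] }  — reduce

No state contains more than one complete item.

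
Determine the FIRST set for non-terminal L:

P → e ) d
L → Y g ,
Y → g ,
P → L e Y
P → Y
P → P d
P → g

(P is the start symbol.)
{ 'g' }

To compute FIRST(L), examine every production with L on the left-hand side, reading each right-hand side left to right until a non-nullable symbol is reached.

FIRST sets of the other non-terminals involved (by the same procedure, iterated to a fixed point):
  FIRST(Y) = { 'g' }

From L → Y g ,:
  - Y is a non-terminal: add FIRST(Y) \ {ε} = { 'g' }
    Y is not nullable, so stop

Collecting: FIRST(L) = { 'g' }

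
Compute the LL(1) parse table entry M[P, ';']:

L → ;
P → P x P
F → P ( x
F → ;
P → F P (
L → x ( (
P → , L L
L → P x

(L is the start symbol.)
To find M[P, ';'], we find productions for P where ';' is in the predict set (PREDICT(N → α) = (FIRST(α) \ {ε}) ∪ (FOLLOW(N) if α ⇒* ε)).

Relevant sets:
  FIRST(P) = { ',', ';' }
  FIRST(F) = { ',', ';' }

P → P x P: PREDICT = { ',', ';' }
  ';' is in predict set, so this production goes in M[P, ';']
P → F P (: PREDICT = { ',', ';' }
  ';' is in predict set, so this production goes in M[P, ';']
P → , L L: PREDICT = { ',' }

M[P, ';'] = P → P x P, P → F P (  (a multiply-defined cell — the grammar is not LL(1))

Answer: P → P x P, P → F P (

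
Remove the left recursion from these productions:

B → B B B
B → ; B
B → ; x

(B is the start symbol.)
B is directly left-recursive. The standard transformation for
  A → A α₁ | ... | A α_m | β₁ | ... | β_n
is
  A  → β₁ A' | ... | β_n A'
  A' → α₁ A' | ... | α_m A' | ε

B → ; B becomes B → ; B B'
B → ; x becomes B → ; x B'
B → B B B becomes B' → B B B'
Add B' → ε

Resulting grammar:
B → ; B B'
B → ; x B'
B' → B B B'
B' → ε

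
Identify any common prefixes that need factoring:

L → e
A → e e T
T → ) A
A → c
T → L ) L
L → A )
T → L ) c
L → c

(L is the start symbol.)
Left-factoring is needed when two productions for the same non-terminal
share a common prefix on the right-hand side.

Productions for L:
  L → e
  L → A )
  L → c
Productions for A:
  A → e e T
  A → c
Productions for T:
  T → ) A
  T → L ) L
  T → L ) c

Found common prefix 'L )' in productions for T

Answer: Yes, T has productions with common prefix 'L )'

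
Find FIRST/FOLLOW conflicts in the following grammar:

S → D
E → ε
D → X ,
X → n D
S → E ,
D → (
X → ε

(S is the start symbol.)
No FIRST/FOLLOW conflicts.

Nullable non-terminals: E, X.
E has a nullable alternative but only one production, so nothing to check.

X: nullable alternative(s) X → ε; FOLLOW(X) = { ',' }
  X → n D: FIRST \ {ε} = { 'n' } — disjoint from FOLLOW(X)
  X → ε: FIRST \ {ε} = { } — this is the only nullable alternative, skip

D, S have no nullable alternative, so no FIRST/FOLLOW check is needed there.

No FIRST/FOLLOW conflicts found.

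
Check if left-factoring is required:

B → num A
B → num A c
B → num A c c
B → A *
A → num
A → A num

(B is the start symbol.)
Yes, B has productions with common prefix 'num A'

Left-factoring is needed when two productions for the same non-terminal
share a common prefix on the right-hand side.

Productions for B:
  B → num A
  B → num A c
  B → num A c c
  B → A *
Productions for A:
  A → num
  A → A num

Found common prefix 'num A' in productions for B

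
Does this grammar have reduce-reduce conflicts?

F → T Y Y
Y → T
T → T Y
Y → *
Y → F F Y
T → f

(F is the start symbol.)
No reduce-reduce conflicts

Augment with F' → F and build the canonical LR(0) collection (I0 = CLOSURE({[F' → . F]}), then GOTO on every symbol after a dot until no new states appear). It has 11 states:
  I0: { [F → . T Y Y], [F' → . F], [T → . T Y], [T → . f] }  — shift
  I1: { [F' → F .] }  — accept
  I2: { [F → . T Y Y], [F → T . Y Y], [T → . T Y], [T → . f], [T → T . Y], [Y → . *], [Y → . F F Y], [Y → . T] }  — shift
  I3: { [T → f .] }  — reduce
  I4: { [Y → * .] }  — reduce
  I5: { [F → . T Y Y], [T → . T Y], [T → . f], [Y → F . F Y] }  — shift
  I6: { [F → . T Y Y], [F → T . Y Y], [T → . T Y], [T → . f], [T → T . Y], [Y → . *], [Y → . F F Y], [Y → . T], [Y → T .] }  — shift, reduce
  I7: { [F → . T Y Y], [F → T Y . Y], [T → . T Y], [T → . f], [T → T Y .], [Y → . *], [Y → . F F Y], [Y → . T] }  — shift, reduce
  I8: { [F → T Y Y .] }  — reduce
  I9: { [F → . T Y Y], [T → . T Y], [T → . f], [Y → . *], [Y → . F F Y], [Y → . T], [Y → F F . Y] }  — shift
  I10: { [Y → F F Y .] }  — reduce

No state contains more than one complete item.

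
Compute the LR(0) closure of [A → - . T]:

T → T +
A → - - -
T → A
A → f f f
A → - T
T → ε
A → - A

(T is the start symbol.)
{ [A → - . T], [A → . - - -], [A → . - A], [A → . - T], [A → . f f f], [T → . A], [T → . T +], [T → .] }

To compute CLOSURE, for each item [A → α.Bβ] where B is a non-terminal, add [B → .γ] for all productions B → γ; repeat for the newly added items until nothing changes.

Start with: [A → - . T]
  [A → - . T] has the dot before T: add [T → . T +], [T → . A], [T → .]
  [T → . A] has the dot before A: add [A → . - - -], [A → . f f f], [A → . - T], [A → . - A]
No further items can be added.

CLOSURE = { [A → - . T], [A → . - - -], [A → . - A], [A → . - T], [A → . f f f], [T → . A], [T → . T +], [T → .] }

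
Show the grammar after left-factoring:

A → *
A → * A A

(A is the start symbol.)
A → * A'
A' → ε
A' → A A

Left-factoring transforms A → αβ₁ | αβ₂ into A → αA' and A' → β₁ | β₂
(α is the longest common prefix among the alternatives). Repeat until
no nonterminal has two alternatives with a common prefix.

Round 1: A has alternatives sharing prefix '*'. Introduce A': A → * A'
  Add: A' → ε
  Add: A' → A A

No remaining common prefixes — done.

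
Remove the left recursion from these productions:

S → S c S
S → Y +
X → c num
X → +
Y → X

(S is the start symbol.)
S is directly left-recursive. The standard transformation for
  A → A α₁ | ... | A α_m | β₁ | ... | β_n
is
  A  → β₁ A' | ... | β_n A'
  A' → α₁ A' | ... | α_m A' | ε

S → Y + becomes S → Y + S'
S → S c S becomes S' → c S S'
Add S' → ε

Productions for other non-terminals are unchanged:
  X → c num
  X → +
  Y → X

Resulting grammar:
S → Y + S'
S' → c S S'
S' → ε
X → c num
X → +
Y → X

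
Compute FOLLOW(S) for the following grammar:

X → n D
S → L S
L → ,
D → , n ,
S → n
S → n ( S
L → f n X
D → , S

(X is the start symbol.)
{ $, ',', 'f', 'n' }

To compute FOLLOW(S), find every occurrence of S on a right-hand side N → α S β: add FIRST(β) \ {ε}, and if β is empty or nullable also add FOLLOW(N). Iterate to a fixed point.

In S → L S: S is at the end; this adds FOLLOW(S) to itself — nothing new
In S → n ( S: S is at the end; this adds FOLLOW(S) to itself — nothing new
In D → , S: S is at the end, add FOLLOW(D)

The FOLLOW sets referred to above (computed the same way, to a fixed point):
  FOLLOW(D) = { $, ',', 'f', 'n' }

Taking the union: FOLLOW(S) = { $, ',', 'f', 'n' }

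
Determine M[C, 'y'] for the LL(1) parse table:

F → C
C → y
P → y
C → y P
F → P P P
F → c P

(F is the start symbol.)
To find M[C, 'y'], we find productions for C where 'y' is in the predict set (PREDICT(N → α) = (FIRST(α) \ {ε}) ∪ (FOLLOW(N) if α ⇒* ε)).

C → y: PREDICT = { 'y' }
  'y' is in predict set, so this production goes in M[C, 'y']
C → y P: PREDICT = { 'y' }
  'y' is in predict set, so this production goes in M[C, 'y']

M[C, 'y'] = C → y, C → y P  (a multiply-defined cell — the grammar is not LL(1))

Answer: C → y, C → y P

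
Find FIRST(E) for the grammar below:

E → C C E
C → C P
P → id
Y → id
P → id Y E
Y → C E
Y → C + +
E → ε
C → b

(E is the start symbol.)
FIRST sets of the other non-terminals involved (by the same procedure, iterated to a fixed point):
  FIRST(C) = { 'b' }

From E → C C E:
  - C is a non-terminal: add FIRST(C) \ {ε} = { 'b' }
    C is not nullable, so stop
From E → ε:
  - ε-production, so ε ∈ FIRST(E)

Collecting: FIRST(E) = { 'b', ε }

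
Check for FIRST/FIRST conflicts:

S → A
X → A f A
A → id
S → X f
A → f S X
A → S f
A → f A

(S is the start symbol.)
A FIRST/FIRST conflict occurs when two productions N → α and N → β for the same non-terminal have FIRST(α) ∩ FIRST(β) ≠ ∅ (with ε ∈ FIRST of a nullable right-hand side, so two nullable alternatives also conflict).

FIRST sets of the non-terminals at (or reachable through a nullable prefix from) the front of some alternative:
  FIRST(A) = { 'f', 'id' }
  FIRST(X) = { 'f', 'id' }
  FIRST(S) = { 'f', 'id' }

Productions for S:
  S → A: FIRST = { 'f', 'id' }
  S → X f: FIRST = { 'f', 'id' }
Productions for A:
  A → id: FIRST = { 'id' }
  A → f S X: FIRST = { 'f' }
  A → S f: FIRST = { 'f', 'id' }
  A → f A: FIRST = { 'f' }
X has only one production, so no FIRST/FIRST conflict is possible there.

Conflict for S: S → A and S → X f
  Overlap: { 'f', 'id' }
Conflict for A: A → id and A → S f
  Overlap: { 'id' }
Conflict for A: A → f S X and A → S f
  Overlap: { 'f' }
Conflict for A: A → f S X and A → f A
  Overlap: { 'f' }
Conflict for A: A → S f and A → f A
  Overlap: { 'f' }

Answer: Yes. S → A / S → X f on { 'f', 'id' }; A → id / A → S f on { 'id' }; A → f S X / A → S f on { 'f' }; A → f S X / A → f A on { 'f' }; A → S f / A → f A on { 'f' }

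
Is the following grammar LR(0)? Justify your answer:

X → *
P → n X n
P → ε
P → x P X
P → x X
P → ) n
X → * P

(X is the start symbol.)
A grammar is LR(0) if no state in the canonical LR(0) collection has:
  - both a shift item (dot before a terminal) and a complete item (shift-reduce conflict), or
  - two or more complete items (reduce-reduce conflict; the accept item [X' → X .] counts as a complete item here).

Augment with X' → X and build the canonical LR(0) collection (I0 = CLOSURE({[X' → . X]}), then GOTO on every symbol after a dot until no new states appear). It has 13 states:
  I0: { [X → . * P], [X → . *], [X' → . X] }  — shift
  I1: { [P → . ) n], [P → . n X n], [P → . x P X], [P → . x X], [P → .], [X → * . P], [X → * .] }  — shift, 2 reduces
  I2: { [X' → X .] }  — accept
  I3: { [P → ) . n] }  — shift
  I4: { [X → * P .] }  — reduce
  I5: { [P → n . X n], [X → . * P], [X → . *] }  — shift
  I6: { [P → . ) n], [P → . n X n], [P → . x P X], [P → . x X], [P → .], [P → x . P X], [P → x . X], [X → . * P], [X → . *] }  — shift, reduce
  I7: { [P → x P . X], [X → . * P], [X → . *] }  — shift
  I8: { [P → x X .] }  — reduce
  I9: { [P → x P X .] }  — reduce
  I10: { [P → n X . n] }  — shift
  I11: { [P → n X n .] }  — reduce
  I12: { [P → ) n .] }  — reduce

Conflict in state I1:
  Shift-reduce conflict between [P → .] and [P → . ) n]
So the grammar is NOT LR(0).

Answer: No. Shift-reduce conflict between [P → .] and [P → . ) n]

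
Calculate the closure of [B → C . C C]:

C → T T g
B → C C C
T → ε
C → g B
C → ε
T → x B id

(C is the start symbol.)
{ [B → C . C C], [C → . T T g], [C → . g B], [C → .], [T → . x B id], [T → .] }

To compute CLOSURE, for each item [A → α.Bβ] where B is a non-terminal, add [B → .γ] for all productions B → γ; repeat for the newly added items until nothing changes.

Start with: [B → C . C C]
  [B → C . C C] has the dot before C: add [C → . T T g], [C → . g B], [C → .]
  [C → . T T g] has the dot before T: add [T → .], [T → . x B id]
No further items can be added.

CLOSURE = { [B → C . C C], [C → . T T g], [C → . g B], [C → .], [T → . x B id], [T → .] }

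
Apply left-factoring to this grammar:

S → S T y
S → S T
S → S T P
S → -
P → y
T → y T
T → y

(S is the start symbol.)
S → S T S'
S' → y
S' → ε
S' → P
S → -
P → y
T → y T'
T' → T
T' → ε

Left-factoring transforms A → αβ₁ | αβ₂ into A → αA' and A' → β₁ | β₂
(α is the longest common prefix among the alternatives). Repeat until
no nonterminal has two alternatives with a common prefix.

Round 1: S has alternatives sharing prefix 'S T'. Introduce S': S → S T S'
  Add: S' → y
  Add: S' → ε
  Add: S' → P

Round 2: T has alternatives sharing prefix 'y'. Introduce T': T → y T'
  Add: T' → T
  Add: T' → ε

No remaining common prefixes — done.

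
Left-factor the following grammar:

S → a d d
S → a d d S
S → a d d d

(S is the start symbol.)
Left-factoring transforms A → αβ₁ | αβ₂ into A → αA' and A' → β₁ | β₂
(α is the longest common prefix among the alternatives). Repeat until
no nonterminal has two alternatives with a common prefix.

Round 1: S has alternatives sharing prefix 'a d d'. Introduce S': S → a d d S'
  Add: S' → ε
  Add: S' → S
  Add: S' → d

No remaining common prefixes — done.

Resulting grammar:
S → a d d S'
S' → ε
S' → S
S' → d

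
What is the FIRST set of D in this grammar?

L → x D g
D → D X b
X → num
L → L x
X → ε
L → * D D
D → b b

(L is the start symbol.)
From D → D X b:
  - D is the symbol being defined: contributes nothing new
    D is not nullable, so stop
From D → b b:
  - b is a terminal: add 'b' and stop

Collecting: FIRST(D) = { 'b' }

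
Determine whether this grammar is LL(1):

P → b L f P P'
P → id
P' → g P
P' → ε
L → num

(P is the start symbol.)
No. Predict set conflict for P': { 'g' }

A grammar is LL(1) if for each non-terminal N with multiple productions, the predict sets of those productions are pairwise disjoint, where PREDICT(N → α) = (FIRST(α) \ {ε}) ∪ (FOLLOW(N) if α ⇒* ε).

Relevant sets:
  FOLLOW(P') = { $, 'g' }

For P:
  PREDICT(P → b L f P P') = { 'b' }
  PREDICT(P → id) = { 'id' }
For P':
  PREDICT(P' → g P) = { 'g' }
  PREDICT(P' → ε) = { $, 'g' }
L has a single production, so nothing to check there.

Conflict found: Predict set conflict for P': { 'g' }
The grammar is NOT LL(1).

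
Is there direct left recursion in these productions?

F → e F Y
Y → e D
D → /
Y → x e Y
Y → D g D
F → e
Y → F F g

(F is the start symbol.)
No direct left recursion

Direct left recursion occurs when N → N α for some non-terminal N (the right-hand side begins with the left-hand side itself).

F → e F Y: starts with e
Y → e D: starts with e
D → /: starts with '/'
Y → x e Y: starts with x
Y → D g D: starts with D
F → e: starts with e
Y → F F g: starts with F

No direct left recursion found.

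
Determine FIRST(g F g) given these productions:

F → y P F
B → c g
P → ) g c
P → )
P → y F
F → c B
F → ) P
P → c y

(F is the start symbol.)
{ 'g' }

To compute FIRST(g F g), process the symbols left to right:
Symbol g is a terminal. Add 'g' and stop.
FIRST(g F g) = { 'g' }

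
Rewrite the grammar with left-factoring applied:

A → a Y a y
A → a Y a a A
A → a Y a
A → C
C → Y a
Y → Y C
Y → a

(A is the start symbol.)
A → a Y a A'
A' → y
A' → a A
A' → ε
A → C
C → Y a
Y → Y C
Y → a

Left-factoring transforms A → αβ₁ | αβ₂ into A → αA' and A' → β₁ | β₂
(α is the longest common prefix among the alternatives). Repeat until
no nonterminal has two alternatives with a common prefix.

Round 1: A has alternatives sharing prefix 'a Y a'. Introduce A': A → a Y a A'
  Add: A' → y
  Add: A' → a A
  Add: A' → ε

No remaining common prefixes — done.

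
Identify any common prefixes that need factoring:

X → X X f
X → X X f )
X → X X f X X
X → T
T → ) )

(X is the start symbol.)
Yes, X has productions with common prefix 'X X f'

Left-factoring is needed when two productions for the same non-terminal
share a common prefix on the right-hand side.

Productions for X:
  X → X X f
  X → X X f )
  X → X X f X X
  X → T

Found common prefix 'X X f' in productions for X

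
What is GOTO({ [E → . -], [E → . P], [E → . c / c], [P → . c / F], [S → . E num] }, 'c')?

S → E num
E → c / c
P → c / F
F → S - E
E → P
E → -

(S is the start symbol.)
GOTO(I, 'c') = CLOSURE({ [A → αX.β] : [A → α.Xβ] ∈ I, X = 'c' })

Items with dot before 'c', with the dot advanced:
  [E → . c / c] → [E → c . / c]
  [P → . c / F] → [P → c . / F]
Closure adds nothing (no advanced item has the dot before a non-terminal).

GOTO = { [E → c . / c], [P → c . / F] }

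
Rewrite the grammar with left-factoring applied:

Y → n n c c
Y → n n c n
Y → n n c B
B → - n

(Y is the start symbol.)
Left-factoring transforms A → αβ₁ | αβ₂ into A → αA' and A' → β₁ | β₂
(α is the longest common prefix among the alternatives). Repeat until
no nonterminal has two alternatives with a common prefix.

Round 1: Y has alternatives sharing prefix 'n n c'. Introduce Y': Y → n n c Y'
  Add: Y' → c
  Add: Y' → n
  Add: Y' → B

No remaining common prefixes — done.

Resulting grammar:
Y → n n c Y'
Y' → c
Y' → n
Y' → B
B → - n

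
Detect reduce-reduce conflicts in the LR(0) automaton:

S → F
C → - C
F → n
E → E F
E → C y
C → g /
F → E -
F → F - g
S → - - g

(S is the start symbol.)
A reduce-reduce conflict occurs when an LR(0) state has two complete items [A → α .] and [B → β .] — both call for a reduction, and with no lookahead the parser cannot choose between them.

Augment with S' → S and build the canonical LR(0) collection (I0 = CLOSURE({[S' → . S]}), then GOTO on every symbol after a dot until no new states appear). It has 18 states:
  I0: { [C → . - C], [C → . g /], [E → . C y], [E → . E F], [F → . E -], [F → . F - g], [F → . n], [S → . - - g], [S → . F], [S' → . S] }  — shift
  I1: { [C → - . C], [C → . - C], [C → . g /], [S → - . - g] }  — shift
  I2: { [E → C . y] }  — shift
  I3: { [C → . - C], [C → . g /], [E → . C y], [E → . E F], [E → E . F], [F → . E -], [F → . F - g], [F → . n], [F → E . -] }  — shift
  I4: { [F → F . - g], [S → F .] }  — shift, reduce
  I5: { [S' → S .] }  — accept
  I6: { [C → g . /] }  — shift
  I7: { [F → n .] }  — reduce
  I8: { [C → g / .] }  — reduce
  I9: { [F → F - . g] }  — shift
  I10: { [F → F - g .] }  — reduce
  I11: { [C → - . C], [C → . - C], [C → . g /], [F → E - .] }  — shift, reduce
  I12: { [E → E F .], [F → F . - g] }  — shift, reduce
  I13: { [C → - . C], [C → . - C], [C → . g /] }  — shift
  I14: { [C → - C .] }  — reduce
  I15: { [E → C y .] }  — reduce
  I16: { [C → - . C], [C → . - C], [C → . g /], [S → - - . g] }  — shift
  I17: { [C → g . /], [S → - - g .] }  — shift, reduce

No state contains more than one complete item.

Answer: No reduce-reduce conflicts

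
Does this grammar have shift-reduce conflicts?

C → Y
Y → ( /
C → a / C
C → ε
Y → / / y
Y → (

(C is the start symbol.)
Augment with C' → C and build the canonical LR(0) collection (I0 = CLOSURE({[C' → . C]}), then GOTO on every symbol after a dot until no new states appear). It has 11 states:
  I0: { [C → . Y], [C → . a / C], [C → .], [C' → . C], [Y → . ( /], [Y → . (], [Y → . / / y] }  — shift, reduce
  I1: { [Y → ( . /], [Y → ( .] }  — shift, reduce
  I2: { [Y → / . / y] }  — shift
  I3: { [C' → C .] }  — accept
  I4: { [C → Y .] }  — reduce
  I5: { [C → a . / C] }  — shift
  I6: { [C → . Y], [C → . a / C], [C → .], [C → a / . C], [Y → . ( /], [Y → . (], [Y → . / / y] }  — shift, reduce
  I7: { [C → a / C .] }  — reduce
  I8: { [Y → / / . y] }  — shift
  I9: { [Y → / / y .] }  — reduce
  I10: { [Y → ( / .] }  — reduce

I0 contains reduce item [C → .] and shift items [C → . a / C], [Y → . (], [Y → . ( /], [Y → . / / y] — shift-reduce conflict.
I1 contains reduce item [Y → ( .] and shift item [Y → ( . /] — shift-reduce conflict.
I6 contains reduce item [C → .] and shift items [C → . a / C], [Y → . (], [Y → . ( /], [Y → . / / y] — shift-reduce conflict.

Answer: Yes — I0: [C → .] vs [C → . a / C]; I1: [Y → ( .] vs [Y → ( . /]; I6: [C → .] vs [C → . a / C]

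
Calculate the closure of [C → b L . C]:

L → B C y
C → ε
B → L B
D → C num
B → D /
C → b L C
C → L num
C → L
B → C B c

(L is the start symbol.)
{ [B → . C B c], [B → . D /], [B → . L B], [C → . L num], [C → . L], [C → . b L C], [C → .], [C → b L . C], [D → . C num], [L → . B C y] }

To compute CLOSURE, for each item [A → α.Bβ] where B is a non-terminal, add [B → .γ] for all productions B → γ; repeat for the newly added items until nothing changes.

Start with: [C → b L . C]
  [C → b L . C] has the dot before C: add [C → .], [C → . b L C], [C → . L num], [C → . L]
  [C → . L num] has the dot before L: add [L → . B C y]
  [L → . B C y] has the dot before B: add [B → . L B], [B → . D /], [B → . C B c]
  [B → . D /] has the dot before D: add [D → . C num]
No further items can be added.

CLOSURE = { [B → . C B c], [B → . D /], [B → . L B], [C → . L num], [C → . L], [C → . b L C], [C → .], [C → b L . C], [D → . C num], [L → . B C y] }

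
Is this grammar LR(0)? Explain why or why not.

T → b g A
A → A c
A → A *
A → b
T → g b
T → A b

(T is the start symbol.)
No. Shift-reduce conflict between [A → b .] and [T → b . g A]

A grammar is LR(0) if no state in the canonical LR(0) collection has:
  - both a shift item (dot before a terminal) and a complete item (shift-reduce conflict), or
  - two or more complete items (reduce-reduce conflict; the accept item [T' → T .] counts as a complete item here).

Augment with T' → T and build the canonical LR(0) collection (I0 = CLOSURE({[T' → . T]}), then GOTO on every symbol after a dot until no new states appear). It has 12 states:
  I0: { [A → . A *], [A → . A c], [A → . b], [T → . A b], [T → . b g A], [T → . g b], [T' → . T] }  — shift
  I1: { [A → A . *], [A → A . c], [T → A . b] }  — shift
  I2: { [T' → T .] }  — accept
  I3: { [A → b .], [T → b . g A] }  — shift, reduce
  I4: { [T → g . b] }  — shift
  I5: { [T → g b .] }  — reduce
  I6: { [A → . A *], [A → . A c], [A → . b], [T → b g . A] }  — shift
  I7: { [A → A . *], [A → A . c], [T → b g A .] }  — shift, reduce
  I8: { [A → b .] }  — reduce
  I9: { [A → A * .] }  — reduce
  I10: { [A → A c .] }  — reduce
  I11: { [T → A b .] }  — reduce

Conflict in state I3:
  Shift-reduce conflict between [A → b .] and [T → b . g A]
So the grammar is NOT LR(0).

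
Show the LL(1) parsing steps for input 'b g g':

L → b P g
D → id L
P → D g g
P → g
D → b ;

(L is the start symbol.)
Stack is shown with the top on the left.

Stack    Input    Action
------------------------
L $      b g g $  output L → b P g
b P g $  b g g $  match 'b'
P g $    g g $    output P → g
g g $    g g $    match 'g'
g $      g $      match 'g'
$        $        accept

The string is accepted.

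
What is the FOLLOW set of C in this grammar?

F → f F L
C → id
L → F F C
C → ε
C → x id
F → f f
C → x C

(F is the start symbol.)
In L → F F C: C is at the end, add FOLLOW(L)
In C → x C: C is at the end; this adds FOLLOW(C) to itself — nothing new

The FOLLOW sets referred to above (computed the same way, to a fixed point):
  FOLLOW(L) = { $, 'f', 'id', 'x' }

Taking the union: FOLLOW(C) = { $, 'f', 'id', 'x' }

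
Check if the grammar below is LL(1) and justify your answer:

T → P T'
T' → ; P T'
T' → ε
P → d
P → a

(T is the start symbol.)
Yes, the grammar is LL(1).

Relevant sets:
  FOLLOW(T') = { $ }

For T':
  PREDICT(T' → ';' P T') = { ';' }
  PREDICT(T' → ε) = { $ }
For P:
  PREDICT(P → d) = { 'd' }
  PREDICT(P → a) = { 'a' }
T has a single production, so nothing to check there.

All predict sets are disjoint. The grammar IS LL(1).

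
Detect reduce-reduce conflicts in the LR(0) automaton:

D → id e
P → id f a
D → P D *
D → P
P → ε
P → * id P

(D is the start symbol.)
Yes — I3: [D → P .] vs [P → .]

A reduce-reduce conflict occurs when an LR(0) state has two complete items [A → α .] and [B → β .] — both call for a reduction, and with no lookahead the parser cannot choose between them.

Augment with D' → D and build the canonical LR(0) collection (I0 = CLOSURE({[D' → . D]}), then GOTO on every symbol after a dot until no new states appear). It has 13 states:
  I0: { [D → . P D *], [D → . P], [D → . id e], [D' → . D], [P → . * id P], [P → . id f a], [P → .] }  — shift, reduce
  I1: { [P → * . id P] }  — shift
  I2: { [D' → D .] }  — accept
  I3: { [D → . P D *], [D → . P], [D → . id e], [D → P . D *], [D → P .], [P → . * id P], [P → . id f a], [P → .] }  — shift, 2 reduces
  I4: { [D → id . e], [P → id . f a] }  — shift
  I5: { [D → id e .] }  — reduce
  I6: { [P → id f . a] }  — shift
  I7: { [P → id f a .] }  — reduce
  I8: { [D → P D . *] }  — shift
  I9: { [D → P D * .] }  — reduce
  I10: { [P → * id . P], [P → . * id P], [P → . id f a], [P → .] }  — shift, reduce
  I11: { [P → * id P .] }  — reduce
  I12: { [P → id . f a] }  — shift

I3 contains complete items [D → P .], [P → .] — reduce-reduce conflict.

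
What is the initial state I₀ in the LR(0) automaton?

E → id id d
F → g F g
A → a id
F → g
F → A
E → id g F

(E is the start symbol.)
{ [E → . id g F], [E → . id id d], [E' → . E] }

First, augment the grammar with E' → E
I₀ = CLOSURE({ [E' → . E] }):
  [E' → . E] has the dot before E: add [E → . id id d], [E → . id g F]
No further items can be added.

I₀ = { [E → . id g F], [E → . id id d], [E' → . E] }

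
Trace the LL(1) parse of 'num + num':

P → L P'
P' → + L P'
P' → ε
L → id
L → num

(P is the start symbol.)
Stack is shown with the top on the left.

Stack     Input        Action
-----------------------------
P $       num + num $  output P → L P'
L P' $    num + num $  output L → num
num P' $  num + num $  match 'num'
P' $      + num $      output P' → + L P'
+ L P' $  + num $      match '+'
L P' $    num $        output L → num
num P' $  num $        match 'num'
P' $      $            output P' → ε
$         $            accept

The string is accepted.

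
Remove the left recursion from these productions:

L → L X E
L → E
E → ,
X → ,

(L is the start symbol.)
L → E L'
L' → X E L'
L' → ε
E → ,
X → ,

L is directly left-recursive. The standard transformation for
  A → A α₁ | ... | A α_m | β₁ | ... | β_n
is
  A  → β₁ A' | ... | β_n A'
  A' → α₁ A' | ... | α_m A' | ε

L → E becomes L → E L'
L → L X E becomes L' → X E L'
Add L' → ε

Productions for other non-terminals are unchanged:
  E → ,
  X → ,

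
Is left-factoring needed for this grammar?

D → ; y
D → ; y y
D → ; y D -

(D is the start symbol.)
Left-factoring is needed when two productions for the same non-terminal
share a common prefix on the right-hand side.

Productions for D:
  D → ; y
  D → ; y y
  D → ; y D -

Found common prefix '; y' in productions for D

Answer: Yes, D has productions with common prefix '; y'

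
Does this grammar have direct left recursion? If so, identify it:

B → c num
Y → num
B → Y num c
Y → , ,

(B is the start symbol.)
B → c num: starts with c
Y → num: starts with num
B → Y num c: starts with Y
Y → , ,: starts with ','

No direct left recursion found.

Answer: No direct left recursion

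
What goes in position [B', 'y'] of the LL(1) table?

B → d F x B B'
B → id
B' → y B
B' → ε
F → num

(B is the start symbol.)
To find M[B', 'y'], we find productions for B' where 'y' is in the predict set (PREDICT(N → α) = (FIRST(α) \ {ε}) ∪ (FOLLOW(N) if α ⇒* ε)).

Relevant sets:
  FOLLOW(B') = { $, 'y' }

B' → y B: PREDICT = { 'y' }
  'y' is in predict set, so this production goes in M[B', 'y']
B' → ε: PREDICT = { $, 'y' }
  'y' is in predict set, so this production goes in M[B', 'y']

M[B', 'y'] = B' → y B, B' → ε  (a multiply-defined cell — the grammar is not LL(1))

Answer: B' → y B, B' → ε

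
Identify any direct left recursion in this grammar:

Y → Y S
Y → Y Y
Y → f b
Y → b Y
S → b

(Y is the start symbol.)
Yes, Y is left-recursive

Direct left recursion occurs when N → N α for some non-terminal N (the right-hand side begins with the left-hand side itself).

Y → Y S: LEFT RECURSIVE (starts with Y)
Y → Y Y: LEFT RECURSIVE (starts with Y)
Y → f b: starts with f
Y → b Y: starts with b
S → b: starts with b

The grammar has direct left recursion on: Y.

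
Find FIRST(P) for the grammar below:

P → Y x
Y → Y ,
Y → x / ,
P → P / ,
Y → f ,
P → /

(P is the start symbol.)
{ '/', 'f', 'x' }

FIRST sets of the other non-terminals involved (by the same procedure, iterated to a fixed point):
  FIRST(Y) = { 'f', 'x' }

From P → Y x:
  - Y is a non-terminal: add FIRST(Y) \ {ε} = { 'f', 'x' }
    Y is not nullable, so stop
From P → P / ,:
  - P is the symbol being defined: contributes nothing new
    P is not nullable, so stop
From P → /:
  - '/' is a terminal: add '/' and stop

Collecting: FIRST(P) = { '/', 'f', 'x' }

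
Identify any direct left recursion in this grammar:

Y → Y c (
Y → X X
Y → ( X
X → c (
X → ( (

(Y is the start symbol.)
Yes, Y is left-recursive

Direct left recursion occurs when N → N α for some non-terminal N (the right-hand side begins with the left-hand side itself).

Y → Y c (: LEFT RECURSIVE (starts with Y)
Y → X X: starts with X
Y → ( X: starts with '('
X → c (: starts with c
X → ( (: starts with '('

The grammar has direct left recursion on: Y.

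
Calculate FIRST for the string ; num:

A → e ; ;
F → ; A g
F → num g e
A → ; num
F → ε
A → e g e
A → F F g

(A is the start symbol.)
To compute FIRST(; num), process the symbols left to right:
Symbol ; is a terminal. Add ';' and stop.
FIRST(; num) = { ';' }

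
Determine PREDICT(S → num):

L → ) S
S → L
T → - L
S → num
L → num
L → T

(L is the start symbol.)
{ 'num' }

PREDICT(S → num) = (FIRST(RHS) \ {ε}) ∪ (FOLLOW(S) if ε ∈ FIRST(RHS), i.e. RHS ⇒* ε)
FIRST(num) = { 'num' }
ε ∉ FIRST(num), so FOLLOW(S) is not added.
PREDICT(S → num) = { 'num' }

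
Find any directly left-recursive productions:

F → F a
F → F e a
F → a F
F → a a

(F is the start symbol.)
Direct left recursion occurs when N → N α for some non-terminal N (the right-hand side begins with the left-hand side itself).

F → F a: LEFT RECURSIVE (starts with F)
F → F e a: LEFT RECURSIVE (starts with F)
F → a F: starts with a
F → a a: starts with a

The grammar has direct left recursion on: F.

Answer: Yes, F is left-recursive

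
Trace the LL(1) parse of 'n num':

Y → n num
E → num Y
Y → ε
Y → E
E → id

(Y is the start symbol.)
LL(1) parsing maintains a stack (initially the start symbol over $) and the input. At each step: if the stack top is a terminal, match it against the current input token; if it is a non-terminal N, replace it with the RHS of M[N, lookahead] (the unique production whose predict set contains the lookahead).

Stack is shown with the top on the left.

Stack    Input    Action
------------------------
Y $      n num $  output Y → n num
n num $  n num $  match 'n'
num $    num $    match 'num'
$        $        accept

The string is accepted.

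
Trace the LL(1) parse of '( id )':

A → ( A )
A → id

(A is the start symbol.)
Stack is shown with the top on the left.

Stack    Input     Action
-------------------------
A $      ( id ) $  output A → ( A )
( A ) $  ( id ) $  match '('
A ) $    id ) $    output A → id
id ) $   id ) $    match 'id'
) $      ) $       match ')'
$        $         accept

The string is accepted.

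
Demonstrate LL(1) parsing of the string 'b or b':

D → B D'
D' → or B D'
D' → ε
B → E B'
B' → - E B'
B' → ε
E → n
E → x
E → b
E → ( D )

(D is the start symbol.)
LL(1) parsing maintains a stack (initially the start symbol over $) and the input. At each step: if the stack top is a terminal, match it against the current input token; if it is a non-terminal N, replace it with the RHS of M[N, lookahead] (the unique production whose predict set contains the lookahead).

Stack is shown with the top on the left.

Stack      Input     Action
---------------------------
D $        b or b $  output D → B D'
B D' $     b or b $  output B → E B'
E B' D' $  b or b $  output E → b
b B' D' $  b or b $  match 'b'
B' D' $    or b $    output B' → ε
D' $       or b $    output D' → or B D'
or B D' $  or b $    match 'or'
B D' $     b $       output B → E B'
E B' D' $  b $       output E → b
b B' D' $  b $       match 'b'
B' D' $    $         output B' → ε
D' $       $         output D' → ε
$          $         accept

The string is accepted.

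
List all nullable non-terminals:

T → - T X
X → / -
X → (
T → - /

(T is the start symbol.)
A non-terminal is nullable if it can derive ε (the empty string): either it has an ε-production, or it has a production whose right-hand side consists entirely of nullable non-terminals.

There are no ε-productions, so no non-terminal can derive ε.
No non-terminals are nullable.

Answer: None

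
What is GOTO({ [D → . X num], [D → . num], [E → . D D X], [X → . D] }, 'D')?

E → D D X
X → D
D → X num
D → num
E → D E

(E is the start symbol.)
GOTO(I, 'D') = CLOSURE({ [A → αX.β] : [A → α.Xβ] ∈ I, X = 'D' })

Items with dot before 'D', with the dot advanced:
  [E → . D D X] → [E → D . D X]
  [X → . D] → [X → D .]
Closure of the advanced items:
  [E → D . D X] has the dot before D: add [D → . X num], [D → . num]
  [D → . X num] has the dot before X: add [X → . D]

GOTO = { [D → . X num], [D → . num], [E → D . D X], [X → . D], [X → D .] }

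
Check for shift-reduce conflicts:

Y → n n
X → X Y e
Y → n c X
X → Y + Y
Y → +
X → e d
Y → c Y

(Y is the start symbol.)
A shift-reduce conflict occurs when an LR(0) state has both:
  - a complete (reduce) item [A → α .] (dot at the end), and
  - a shift item [B → β . c γ] (dot before a terminal).

Augment with Y' → Y and build the canonical LR(0) collection (I0 = CLOSURE({[Y' → . Y]}), then GOTO on every symbol after a dot until no new states appear). It has 16 states:
  I0: { [Y → . +], [Y → . c Y], [Y → . n c X], [Y → . n n], [Y' → . Y] }  — shift
  I1: { [Y → + .] }  — reduce
  I2: { [Y' → Y .] }  — accept
  I3: { [Y → . +], [Y → . c Y], [Y → . n c X], [Y → . n n], [Y → c . Y] }  — shift
  I4: { [Y → n . c X], [Y → n . n] }  — shift
  I5: { [X → . X Y e], [X → . Y + Y], [X → . e d], [Y → . +], [Y → . c Y], [Y → . n c X], [Y → . n n], [Y → n c . X] }  — shift
  I6: { [Y → n n .] }  — reduce
  I7: { [X → X . Y e], [Y → . +], [Y → . c Y], [Y → . n c X], [Y → . n n], [Y → n c X .] }  — shift, reduce
  I8: { [X → Y . + Y] }  — shift
  I9: { [X → e . d] }  — shift
  I10: { [X → e d .] }  — reduce
  I11: { [X → Y + . Y], [Y → . +], [Y → . c Y], [Y → . n c X], [Y → . n n] }  — shift
  I12: { [X → Y + Y .] }  — reduce
  I13: { [X → X Y . e] }  — shift
  I14: { [X → X Y e .] }  — reduce
  I15: { [Y → c Y .] }  — reduce

I7 contains reduce item [Y → n c X .] and shift items [Y → . +], [Y → . c Y], [Y → . n c X], [Y → . n n] — shift-reduce conflict.

Answer: Yes — I7: [Y → n c X .] vs [Y → . +]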